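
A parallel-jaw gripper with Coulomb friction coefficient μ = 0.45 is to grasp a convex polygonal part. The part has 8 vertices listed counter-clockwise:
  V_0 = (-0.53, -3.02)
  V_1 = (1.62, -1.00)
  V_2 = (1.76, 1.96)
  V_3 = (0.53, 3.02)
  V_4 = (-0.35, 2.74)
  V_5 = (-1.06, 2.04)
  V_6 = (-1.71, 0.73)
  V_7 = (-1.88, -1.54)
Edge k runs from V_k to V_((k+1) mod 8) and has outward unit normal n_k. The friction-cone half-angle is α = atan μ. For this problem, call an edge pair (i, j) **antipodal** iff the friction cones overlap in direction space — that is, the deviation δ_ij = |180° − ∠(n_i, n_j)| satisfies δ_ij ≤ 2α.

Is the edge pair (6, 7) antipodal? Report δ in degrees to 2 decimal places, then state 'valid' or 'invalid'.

α = atan 0.45 = 24.23°;  2α = 48.46°
edge 6: e_6 = (-0.17, -2.27);  n_6 = (-0.9972, +0.0747)
edge 7: e_7 = (+1.35, -1.48);  n_7 = (-0.7388, -0.6739)
∠(n_6, n_7) = 46.65°
δ = |180° − 46.65°| = 133.35°
133.35° > 2α = 48.46°  →  invalid

δ = 133.35°, invalid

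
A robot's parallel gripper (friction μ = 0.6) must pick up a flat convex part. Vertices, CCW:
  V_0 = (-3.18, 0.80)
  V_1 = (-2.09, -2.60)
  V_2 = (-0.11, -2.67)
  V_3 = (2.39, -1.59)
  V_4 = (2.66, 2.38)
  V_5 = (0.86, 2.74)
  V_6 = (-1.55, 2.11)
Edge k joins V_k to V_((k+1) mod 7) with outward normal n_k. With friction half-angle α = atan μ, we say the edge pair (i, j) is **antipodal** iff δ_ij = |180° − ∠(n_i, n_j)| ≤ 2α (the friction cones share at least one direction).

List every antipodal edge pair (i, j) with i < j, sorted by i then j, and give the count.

α = atan 0.6 = 30.96°;  2α = 61.93°
n_0 = (-0.9523, -0.3053)
n_1 = (-0.0353, -0.9994)
n_2 = (+0.3966, -0.9180)
n_3 = (+0.9977, -0.0679)
n_4 = (+0.1961, +0.9806)
n_5 = (-0.2529, +0.9675)
n_6 = (-0.6264, +0.7795)
  (0,1): δ = 109.80°  ·
  (0,2): δ = 84.41°  ·
  (0,3): δ = 21.67°  ✓
  (0,4): δ = 60.91°  ✓
  (0,5): δ = 86.87°  ·
  (0,6): δ = 111.01°  ·
  (1,2): δ = 154.61°  ·
  (1,3): δ = 91.87°  ·
  (1,4): δ = 9.29°  ✓
  (1,5): δ = 16.67°  ✓
  (1,6): δ = 40.81°  ✓
  (2,3): δ = 117.26°  ·
  (2,4): δ = 34.67°  ✓
  (2,5): δ = 8.71°  ✓
  (2,6): δ = 15.42°  ✓
  (3,4): δ = 97.42°  ·
  (3,5): δ = 71.46°  ·
  (3,6): δ = 47.32°  ✓
  (4,5): δ = 154.04°  ·
  (4,6): δ = 129.90°  ·
  (5,6): δ = 155.86°  ·
antipodal pairs: 9

count = 9; pairs: (0,3), (0,4), (1,4), (1,5), (1,6), (2,4), (2,5), (2,6), (3,6)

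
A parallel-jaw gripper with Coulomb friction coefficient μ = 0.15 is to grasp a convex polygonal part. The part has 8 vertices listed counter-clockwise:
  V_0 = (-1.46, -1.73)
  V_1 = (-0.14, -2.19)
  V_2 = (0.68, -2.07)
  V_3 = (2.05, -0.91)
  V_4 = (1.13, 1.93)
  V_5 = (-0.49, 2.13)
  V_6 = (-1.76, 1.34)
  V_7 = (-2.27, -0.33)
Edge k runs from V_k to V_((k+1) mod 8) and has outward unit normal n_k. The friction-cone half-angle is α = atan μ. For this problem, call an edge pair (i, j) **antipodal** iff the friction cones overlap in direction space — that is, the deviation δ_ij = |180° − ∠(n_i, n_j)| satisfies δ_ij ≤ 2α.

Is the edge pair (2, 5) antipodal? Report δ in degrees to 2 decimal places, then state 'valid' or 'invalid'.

α = atan 0.15 = 8.53°;  2α = 17.06°
edge 2: e_2 = (+1.37, +1.16);  n_2 = (+0.6462, -0.7632)
edge 5: e_5 = (-1.27, -0.79);  n_5 = (-0.5282, +0.8491)
∠(n_2, n_5) = 171.63°
δ = |180° − 171.63°| = 8.37°
8.37° ≤ 2α = 17.06°  →  valid

δ = 8.37°, valid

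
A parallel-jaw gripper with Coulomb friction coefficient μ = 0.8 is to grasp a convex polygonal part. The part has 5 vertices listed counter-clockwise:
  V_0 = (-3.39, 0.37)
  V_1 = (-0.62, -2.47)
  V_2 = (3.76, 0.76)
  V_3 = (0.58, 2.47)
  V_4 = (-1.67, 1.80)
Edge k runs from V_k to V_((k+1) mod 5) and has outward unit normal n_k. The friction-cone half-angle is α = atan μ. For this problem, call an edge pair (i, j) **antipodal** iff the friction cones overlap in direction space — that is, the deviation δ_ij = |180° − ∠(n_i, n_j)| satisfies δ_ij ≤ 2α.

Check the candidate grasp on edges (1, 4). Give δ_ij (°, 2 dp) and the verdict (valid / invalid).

δ = 3.33°, valid

α = atan 0.8 = 38.66°;  2α = 77.32°
edge 1: e_1 = (+4.38, +3.23);  n_1 = (+0.5935, -0.8048)
edge 4: e_4 = (-1.72, -1.43);  n_4 = (-0.6393, +0.7690)
∠(n_1, n_4) = 176.67°
δ = |180° − 176.67°| = 3.33°
3.33° ≤ 2α = 77.32°  →  valid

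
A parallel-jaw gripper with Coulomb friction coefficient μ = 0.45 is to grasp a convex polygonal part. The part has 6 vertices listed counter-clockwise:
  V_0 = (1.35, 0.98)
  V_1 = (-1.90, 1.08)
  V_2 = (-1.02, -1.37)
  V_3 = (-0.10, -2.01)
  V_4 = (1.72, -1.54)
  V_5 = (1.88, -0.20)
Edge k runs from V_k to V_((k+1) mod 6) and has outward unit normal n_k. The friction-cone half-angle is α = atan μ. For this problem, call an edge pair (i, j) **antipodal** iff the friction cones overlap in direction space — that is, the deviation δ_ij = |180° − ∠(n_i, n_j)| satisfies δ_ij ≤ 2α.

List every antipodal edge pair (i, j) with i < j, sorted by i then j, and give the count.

α = atan 0.45 = 24.23°;  2α = 48.46°
n_0 = (+0.0308, +0.9995)
n_1 = (-0.9411, -0.3380)
n_2 = (-0.5711, -0.8209)
n_3 = (+0.2500, -0.9682)
n_4 = (+0.9929, -0.1186)
n_5 = (+0.9122, +0.4097)
  (0,1): δ = 68.48°  ·
  (0,2): δ = 33.06°  ✓
  (0,3): δ = 16.24°  ✓
  (0,4): δ = 84.95°  ·
  (0,5): δ = 115.95°  ·
  (1,2): δ = 144.58°  ·
  (1,3): δ = 95.28°  ·
  (1,4): δ = 26.57°  ✓
  (1,5): δ = 4.43°  ✓
  (2,3): δ = 130.70°  ·
  (2,4): δ = 61.98°  ·
  (2,5): δ = 30.99°  ✓
  (3,4): δ = 111.29°  ·
  (3,5): δ = 80.29°  ·
  (4,5): δ = 149.00°  ·
antipodal pairs: 5

count = 5; pairs: (0,2), (0,3), (1,4), (1,5), (2,5)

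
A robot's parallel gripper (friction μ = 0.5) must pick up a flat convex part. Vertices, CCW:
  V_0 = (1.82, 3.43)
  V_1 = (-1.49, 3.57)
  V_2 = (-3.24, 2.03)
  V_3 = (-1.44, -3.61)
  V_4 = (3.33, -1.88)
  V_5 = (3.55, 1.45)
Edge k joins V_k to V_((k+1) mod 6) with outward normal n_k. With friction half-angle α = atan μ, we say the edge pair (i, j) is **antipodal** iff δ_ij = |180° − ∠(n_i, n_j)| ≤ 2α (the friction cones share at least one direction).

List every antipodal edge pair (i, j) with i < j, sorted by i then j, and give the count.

count = 5; pairs: (0,3), (1,3), (1,4), (2,4), (2,5)

α = atan 0.5 = 26.57°;  2α = 53.13°
n_0 = (+0.0423, +0.9991)
n_1 = (-0.6606, +0.7507)
n_2 = (-0.9527, -0.3040)
n_3 = (+0.3410, -0.9401)
n_4 = (+0.9978, -0.0659)
n_5 = (+0.7530, +0.6580)
  (0,1): δ = 136.23°  ·
  (0,2): δ = 69.88°  ·
  (0,3): δ = 22.36°  ✓
  (0,4): δ = 88.64°  ·
  (0,5): δ = 133.57°  ·
  (1,2): δ = 113.65°  ·
  (1,3): δ = 21.41°  ✓
  (1,4): δ = 44.87°  ✓
  (1,5): δ = 89.80°  ·
  (2,3): δ = 87.77°  ·
  (2,4): δ = 21.48°  ✓
  (2,5): δ = 23.44°  ✓
  (3,4): δ = 113.71°  ·
  (3,5): δ = 68.79°  ·
  (4,5): δ = 135.08°  ·
antipodal pairs: 5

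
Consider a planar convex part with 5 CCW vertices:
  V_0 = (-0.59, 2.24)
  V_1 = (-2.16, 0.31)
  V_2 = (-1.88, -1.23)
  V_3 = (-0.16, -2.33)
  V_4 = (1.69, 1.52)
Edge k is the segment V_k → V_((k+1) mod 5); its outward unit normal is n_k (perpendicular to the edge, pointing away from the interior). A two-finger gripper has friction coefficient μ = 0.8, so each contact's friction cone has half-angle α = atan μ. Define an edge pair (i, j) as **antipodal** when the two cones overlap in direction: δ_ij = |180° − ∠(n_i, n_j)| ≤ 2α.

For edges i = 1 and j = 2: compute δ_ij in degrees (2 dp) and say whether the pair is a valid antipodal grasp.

δ = 132.91°, invalid

α = atan 0.8 = 38.66°;  2α = 77.32°
edge 1: e_1 = (+0.28, -1.54);  n_1 = (-0.9839, -0.1789)
edge 2: e_2 = (+1.72, -1.10);  n_2 = (-0.5388, -0.8424)
∠(n_1, n_2) = 47.09°
δ = |180° − 47.09°| = 132.91°
132.91° > 2α = 77.32°  →  invalid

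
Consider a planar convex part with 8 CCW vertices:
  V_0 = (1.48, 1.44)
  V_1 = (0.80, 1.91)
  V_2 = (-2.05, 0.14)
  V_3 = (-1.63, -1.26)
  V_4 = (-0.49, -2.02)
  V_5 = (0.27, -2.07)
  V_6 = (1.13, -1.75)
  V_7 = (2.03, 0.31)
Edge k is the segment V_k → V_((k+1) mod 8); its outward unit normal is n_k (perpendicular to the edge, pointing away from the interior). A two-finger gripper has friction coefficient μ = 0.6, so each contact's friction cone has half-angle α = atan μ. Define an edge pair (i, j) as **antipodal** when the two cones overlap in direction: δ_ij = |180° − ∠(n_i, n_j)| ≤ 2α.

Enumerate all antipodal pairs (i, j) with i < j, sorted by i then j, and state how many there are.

α = atan 0.6 = 30.96°;  2α = 61.93°
n_0 = (+0.5686, +0.8226)
n_1 = (-0.5276, +0.8495)
n_2 = (-0.9578, -0.2873)
n_3 = (-0.5547, -0.8321)
n_4 = (-0.0656, -0.9978)
n_5 = (+0.3487, -0.9372)
n_6 = (+0.9164, -0.4004)
n_7 = (+0.8992, +0.4376)
  (0,1): δ = 113.51°  ·
  (0,2): δ = 38.65°  ✓
  (0,3): δ = 0.96°  ✓
  (0,4): δ = 30.89°  ✓
  (0,5): δ = 55.06°  ✓
  (0,6): δ = 101.05°  ·
  (0,7): δ = 150.60°  ·
  (1,2): δ = 105.14°  ·
  (1,3): δ = 65.53°  ·
  (1,4): δ = 35.61°  ✓
  (1,5): δ = 11.43°  ✓
  (1,6): δ = 34.56°  ✓
  (1,7): δ = 84.11°  ·
  (2,3): δ = 140.39°  ·
  (2,4): δ = 110.46°  ·
  (2,5): δ = 86.29°  ·
  (2,6): δ = 40.30°  ✓
  (2,7): δ = 9.25°  ✓
  (3,4): δ = 150.07°  ·
  (3,5): δ = 125.90°  ·
  (3,6): δ = 79.91°  ·
  (3,7): δ = 30.36°  ✓
  (4,5): δ = 155.83°  ·
  (4,6): δ = 109.84°  ·
  (4,7): δ = 60.28°  ✓
  (5,6): δ = 134.01°  ·
  (5,7): δ = 84.46°  ·
  (6,7): δ = 130.45°  ·
antipodal pairs: 11

count = 11; pairs: (0,2), (0,3), (0,4), (0,5), (1,4), (1,5), (1,6), (2,6), (2,7), (3,7), (4,7)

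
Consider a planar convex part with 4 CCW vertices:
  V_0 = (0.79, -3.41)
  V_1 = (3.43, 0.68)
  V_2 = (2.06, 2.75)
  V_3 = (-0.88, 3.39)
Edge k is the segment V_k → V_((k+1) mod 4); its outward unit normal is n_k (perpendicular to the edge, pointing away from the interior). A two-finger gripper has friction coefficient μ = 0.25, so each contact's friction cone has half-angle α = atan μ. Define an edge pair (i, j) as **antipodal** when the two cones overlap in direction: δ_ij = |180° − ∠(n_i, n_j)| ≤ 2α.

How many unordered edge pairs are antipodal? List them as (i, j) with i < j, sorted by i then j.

count = 1; pairs: (1,3)

α = atan 0.25 = 14.04°;  2α = 28.07°
n_0 = (+0.8402, -0.5423)
n_1 = (+0.8339, +0.5519)
n_2 = (+0.2127, +0.9771)
n_3 = (-0.9711, -0.2385)
  (0,1): δ = 113.66°  ·
  (0,2): δ = 69.44°  ·
  (0,3): δ = 46.64°  ·
  (1,2): δ = 135.78°  ·
  (1,3): δ = 19.70°  ✓
  (2,3): δ = 63.92°  ·
antipodal pairs: 1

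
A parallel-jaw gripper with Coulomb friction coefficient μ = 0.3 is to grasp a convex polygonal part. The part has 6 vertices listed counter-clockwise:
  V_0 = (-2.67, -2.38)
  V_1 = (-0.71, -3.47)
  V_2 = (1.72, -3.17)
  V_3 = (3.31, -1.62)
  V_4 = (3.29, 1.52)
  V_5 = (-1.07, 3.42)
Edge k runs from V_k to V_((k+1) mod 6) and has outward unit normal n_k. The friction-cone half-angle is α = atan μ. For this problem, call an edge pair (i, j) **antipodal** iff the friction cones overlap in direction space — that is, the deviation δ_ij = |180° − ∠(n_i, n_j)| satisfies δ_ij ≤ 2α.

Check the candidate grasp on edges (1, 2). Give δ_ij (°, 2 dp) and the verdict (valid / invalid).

δ = 142.77°, invalid

α = atan 0.3 = 16.70°;  2α = 33.40°
edge 1: e_1 = (+2.43, +0.30);  n_1 = (+0.1225, -0.9925)
edge 2: e_2 = (+1.59, +1.55);  n_2 = (+0.6980, -0.7161)
∠(n_1, n_2) = 37.23°
δ = |180° − 37.23°| = 142.77°
142.77° > 2α = 33.40°  →  invalid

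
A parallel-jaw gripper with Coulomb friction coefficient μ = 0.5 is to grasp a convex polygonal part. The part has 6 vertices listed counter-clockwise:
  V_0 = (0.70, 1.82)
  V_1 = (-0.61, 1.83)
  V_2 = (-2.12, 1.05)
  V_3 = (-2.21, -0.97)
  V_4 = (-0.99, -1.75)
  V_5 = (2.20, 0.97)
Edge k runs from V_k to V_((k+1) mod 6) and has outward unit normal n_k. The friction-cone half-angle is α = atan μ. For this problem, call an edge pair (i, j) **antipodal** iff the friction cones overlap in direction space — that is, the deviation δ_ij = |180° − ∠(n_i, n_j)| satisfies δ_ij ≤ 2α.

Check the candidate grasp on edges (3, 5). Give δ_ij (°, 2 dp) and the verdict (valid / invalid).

α = atan 0.5 = 26.57°;  2α = 53.13°
edge 3: e_3 = (+1.22, -0.78);  n_3 = (-0.5387, -0.8425)
edge 5: e_5 = (-1.50, +0.85);  n_5 = (+0.4930, +0.8700)
∠(n_3, n_5) = 176.95°
δ = |180° − 176.95°| = 3.05°
3.05° ≤ 2α = 53.13°  →  valid

δ = 3.05°, valid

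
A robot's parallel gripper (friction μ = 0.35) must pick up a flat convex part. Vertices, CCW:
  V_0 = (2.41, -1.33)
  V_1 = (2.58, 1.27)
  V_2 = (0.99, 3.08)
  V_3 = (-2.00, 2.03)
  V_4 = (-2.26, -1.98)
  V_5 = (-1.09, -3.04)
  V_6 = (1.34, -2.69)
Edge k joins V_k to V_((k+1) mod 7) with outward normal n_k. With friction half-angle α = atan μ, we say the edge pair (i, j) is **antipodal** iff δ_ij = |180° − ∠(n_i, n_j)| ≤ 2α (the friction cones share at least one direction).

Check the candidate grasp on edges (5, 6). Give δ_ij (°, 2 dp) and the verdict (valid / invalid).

δ = 136.39°, invalid

α = atan 0.35 = 19.29°;  2α = 38.58°
edge 5: e_5 = (+2.43, +0.35);  n_5 = (+0.1426, -0.9898)
edge 6: e_6 = (+1.07, +1.36);  n_6 = (+0.7859, -0.6183)
∠(n_5, n_6) = 43.61°
δ = |180° − 43.61°| = 136.39°
136.39° > 2α = 38.58°  →  invalid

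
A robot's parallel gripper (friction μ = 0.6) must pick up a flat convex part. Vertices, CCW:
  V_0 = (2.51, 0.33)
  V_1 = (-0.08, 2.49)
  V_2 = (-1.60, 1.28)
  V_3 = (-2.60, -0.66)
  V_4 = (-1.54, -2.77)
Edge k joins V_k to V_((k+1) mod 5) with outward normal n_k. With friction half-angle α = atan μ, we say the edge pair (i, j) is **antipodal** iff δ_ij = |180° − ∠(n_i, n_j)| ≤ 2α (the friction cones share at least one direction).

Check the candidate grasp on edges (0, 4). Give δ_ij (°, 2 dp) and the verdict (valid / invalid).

α = atan 0.6 = 30.96°;  2α = 61.93°
edge 0: e_0 = (-2.59, +2.16);  n_0 = (+0.6405, +0.7680)
edge 4: e_4 = (+4.05, +3.10);  n_4 = (+0.6078, -0.7941)
∠(n_0, n_4) = 102.74°
δ = |180° − 102.74°| = 77.26°
77.26° > 2α = 61.93°  →  invalid

δ = 77.26°, invalid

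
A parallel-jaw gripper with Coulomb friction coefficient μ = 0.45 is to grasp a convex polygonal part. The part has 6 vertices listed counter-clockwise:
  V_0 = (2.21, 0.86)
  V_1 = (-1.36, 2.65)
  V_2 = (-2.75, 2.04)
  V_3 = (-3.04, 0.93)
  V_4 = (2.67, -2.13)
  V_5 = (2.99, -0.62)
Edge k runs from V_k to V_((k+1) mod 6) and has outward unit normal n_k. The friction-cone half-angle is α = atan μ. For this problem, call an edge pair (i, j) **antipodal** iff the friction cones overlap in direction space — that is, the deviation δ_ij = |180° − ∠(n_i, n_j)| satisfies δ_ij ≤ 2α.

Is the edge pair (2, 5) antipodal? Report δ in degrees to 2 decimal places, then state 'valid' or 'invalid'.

α = atan 0.45 = 24.23°;  2α = 48.46°
edge 2: e_2 = (-0.29, -1.11);  n_2 = (-0.9675, +0.2528)
edge 5: e_5 = (-0.78, +1.48);  n_5 = (+0.8847, +0.4662)
∠(n_2, n_5) = 137.57°
δ = |180° − 137.57°| = 42.43°
42.43° ≤ 2α = 48.46°  →  valid

δ = 42.43°, valid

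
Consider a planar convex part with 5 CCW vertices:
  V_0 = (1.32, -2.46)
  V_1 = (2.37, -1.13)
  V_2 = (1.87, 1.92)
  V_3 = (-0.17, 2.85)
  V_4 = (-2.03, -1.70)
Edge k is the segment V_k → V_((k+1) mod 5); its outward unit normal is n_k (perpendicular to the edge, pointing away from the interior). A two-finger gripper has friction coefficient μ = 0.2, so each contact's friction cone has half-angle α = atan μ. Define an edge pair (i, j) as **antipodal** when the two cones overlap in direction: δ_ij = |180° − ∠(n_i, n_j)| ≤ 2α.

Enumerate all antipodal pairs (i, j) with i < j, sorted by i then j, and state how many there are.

count = 2; pairs: (0,3), (2,4)

α = atan 0.2 = 11.31°;  2α = 22.62°
n_0 = (+0.7849, -0.6196)
n_1 = (+0.9868, +0.1618)
n_2 = (+0.4148, +0.9099)
n_3 = (-0.9256, +0.3784)
n_4 = (-0.2212, -0.9752)
  (0,1): δ = 132.40°  ·
  (0,2): δ = 76.22°  ·
  (0,3): δ = 16.06°  ✓
  (0,4): δ = 115.51°  ·
  (1,2): δ = 123.82°  ·
  (1,3): δ = 31.54°  ·
  (1,4): δ = 67.91°  ·
  (2,3): δ = 87.73°  ·
  (2,4): δ = 11.73°  ✓
  (3,4): δ = 80.55°  ·
antipodal pairs: 2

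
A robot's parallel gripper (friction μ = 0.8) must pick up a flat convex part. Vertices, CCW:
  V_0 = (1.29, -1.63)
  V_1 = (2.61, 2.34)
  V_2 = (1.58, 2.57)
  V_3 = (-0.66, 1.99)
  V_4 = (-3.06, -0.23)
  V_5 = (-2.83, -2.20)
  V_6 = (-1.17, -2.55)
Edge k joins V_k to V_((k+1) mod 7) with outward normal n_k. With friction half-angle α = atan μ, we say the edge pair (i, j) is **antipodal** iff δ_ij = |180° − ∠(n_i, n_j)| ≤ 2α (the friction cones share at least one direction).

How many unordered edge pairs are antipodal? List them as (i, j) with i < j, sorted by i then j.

α = atan 0.8 = 38.66°;  2α = 77.32°
n_0 = (+0.9489, -0.3155)
n_1 = (+0.2179, +0.9760)
n_2 = (-0.2507, +0.9681)
n_3 = (-0.6790, +0.7341)
n_4 = (-0.9933, -0.1160)
n_5 = (-0.2063, -0.9785)
n_6 = (+0.3503, -0.9366)
  (0,1): δ = 84.20°  ·
  (0,2): δ = 57.09°  ✓
  (0,3): δ = 28.84°  ✓
  (0,4): δ = 25.05°  ✓
  (0,5): δ = 96.49°  ·
  (0,6): δ = 128.90°  ·
  (1,2): δ = 152.90°  ·
  (1,3): δ = 124.64°  ·
  (1,4): δ = 70.75°  ✓
  (1,5): δ = 0.68°  ✓
  (1,6): δ = 33.09°  ✓
  (2,3): δ = 151.75°  ·
  (2,4): δ = 97.86°  ·
  (2,5): δ = 26.42°  ✓
  (2,6): δ = 5.99°  ✓
  (3,4): δ = 126.11°  ·
  (3,5): δ = 54.67°  ✓
  (3,6): δ = 22.26°  ✓
  (4,5): δ = 108.57°  ·
  (4,6): δ = 76.15°  ✓
  (5,6): δ = 147.59°  ·
antipodal pairs: 11

count = 11; pairs: (0,2), (0,3), (0,4), (1,4), (1,5), (1,6), (2,5), (2,6), (3,5), (3,6), (4,6)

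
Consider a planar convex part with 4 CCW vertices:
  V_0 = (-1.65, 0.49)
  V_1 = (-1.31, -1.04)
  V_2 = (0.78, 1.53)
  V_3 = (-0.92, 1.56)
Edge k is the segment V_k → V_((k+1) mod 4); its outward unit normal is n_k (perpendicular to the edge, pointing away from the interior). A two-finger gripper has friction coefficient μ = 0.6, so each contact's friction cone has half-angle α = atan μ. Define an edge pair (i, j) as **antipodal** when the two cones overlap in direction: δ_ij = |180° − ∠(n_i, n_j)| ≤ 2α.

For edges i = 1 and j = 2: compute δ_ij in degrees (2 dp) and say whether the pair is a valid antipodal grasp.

α = atan 0.6 = 30.96°;  2α = 61.93°
edge 1: e_1 = (+2.09, +2.57);  n_1 = (+0.7758, -0.6309)
edge 2: e_2 = (-1.70, +0.03);  n_2 = (+0.0176, +0.9998)
∠(n_1, n_2) = 128.11°
δ = |180° − 128.11°| = 51.89°
51.89° ≤ 2α = 61.93°  →  valid

δ = 51.89°, valid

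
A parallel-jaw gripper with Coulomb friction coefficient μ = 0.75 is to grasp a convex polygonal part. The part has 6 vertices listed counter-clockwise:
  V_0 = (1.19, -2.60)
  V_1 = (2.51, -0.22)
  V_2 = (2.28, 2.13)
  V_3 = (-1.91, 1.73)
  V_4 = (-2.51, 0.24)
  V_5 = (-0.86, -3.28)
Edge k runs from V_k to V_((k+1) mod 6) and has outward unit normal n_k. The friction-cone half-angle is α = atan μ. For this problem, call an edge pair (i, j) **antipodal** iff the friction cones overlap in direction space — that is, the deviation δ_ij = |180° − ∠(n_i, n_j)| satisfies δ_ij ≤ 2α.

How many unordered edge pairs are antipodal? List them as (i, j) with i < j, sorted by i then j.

α = atan 0.75 = 36.87°;  2α = 73.74°
n_0 = (+0.8745, -0.4850)
n_1 = (+0.9952, +0.0974)
n_2 = (-0.0950, +0.9955)
n_3 = (-0.9276, +0.3735)
n_4 = (-0.9055, -0.4244)
n_5 = (+0.3148, -0.9491)
  (0,1): δ = 145.40°  ·
  (0,2): δ = 55.53°  ✓
  (0,3): δ = 7.08°  ✓
  (0,4): δ = 54.13°  ✓
  (0,5): δ = 137.36°  ·
  (1,2): δ = 90.14°  ·
  (1,3): δ = 27.52°  ✓
  (1,4): δ = 19.52°  ✓
  (1,5): δ = 102.76°  ·
  (2,3): δ = 117.39°  ·
  (2,4): δ = 70.34°  ✓
  (2,5): δ = 12.90°  ✓
  (3,4): δ = 132.95°  ·
  (3,5): δ = 49.72°  ✓
  (4,5): δ = 96.76°  ·
antipodal pairs: 8

count = 8; pairs: (0,2), (0,3), (0,4), (1,3), (1,4), (2,4), (2,5), (3,5)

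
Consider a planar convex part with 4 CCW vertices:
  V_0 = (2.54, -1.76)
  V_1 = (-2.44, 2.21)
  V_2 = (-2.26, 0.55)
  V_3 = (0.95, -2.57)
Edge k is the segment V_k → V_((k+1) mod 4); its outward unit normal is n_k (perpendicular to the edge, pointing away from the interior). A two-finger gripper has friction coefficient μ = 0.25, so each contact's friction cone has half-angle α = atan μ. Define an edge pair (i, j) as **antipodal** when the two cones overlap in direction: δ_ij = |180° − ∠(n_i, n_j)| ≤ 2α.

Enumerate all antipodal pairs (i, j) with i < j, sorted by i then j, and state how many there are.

α = atan 0.25 = 14.04°;  2α = 28.07°
n_0 = (+0.6234, +0.7819)
n_1 = (-0.9942, -0.1078)
n_2 = (-0.6970, -0.7171)
n_3 = (+0.4539, -0.8910)
  (0,1): δ = 45.25°  ·
  (0,2): δ = 5.62°  ✓
  (0,3): δ = 65.56°  ·
  (1,2): δ = 140.37°  ·
  (1,3): δ = 69.19°  ·
  (2,3): δ = 108.82°  ·
antipodal pairs: 1

count = 1; pairs: (0,2)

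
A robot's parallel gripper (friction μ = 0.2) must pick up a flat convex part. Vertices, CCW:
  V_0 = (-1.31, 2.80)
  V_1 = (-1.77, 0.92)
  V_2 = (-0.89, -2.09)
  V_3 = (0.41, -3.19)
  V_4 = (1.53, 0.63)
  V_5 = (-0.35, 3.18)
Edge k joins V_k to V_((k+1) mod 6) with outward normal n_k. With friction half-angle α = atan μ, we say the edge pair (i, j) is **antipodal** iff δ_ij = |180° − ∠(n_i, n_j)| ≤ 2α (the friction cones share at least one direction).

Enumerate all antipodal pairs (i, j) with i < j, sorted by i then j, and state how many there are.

count = 3; pairs: (0,3), (1,4), (2,4)

α = atan 0.2 = 11.31°;  2α = 22.62°
n_0 = (-0.9713, +0.2377)
n_1 = (-0.9598, -0.2806)
n_2 = (-0.6459, -0.7634)
n_3 = (+0.9596, -0.2814)
n_4 = (+0.8049, +0.5934)
n_5 = (-0.3680, +0.9298)
  (0,1): δ = 149.95°  ·
  (0,2): δ = 116.49°  ·
  (0,3): δ = 2.59°  ✓
  (0,4): δ = 50.15°  ·
  (0,5): δ = 125.34°  ·
  (1,2): δ = 146.53°  ·
  (1,3): δ = 32.64°  ·
  (1,4): δ = 20.10°  ✓
  (1,5): δ = 95.30°  ·
  (2,3): δ = 66.10°  ·
  (2,4): δ = 13.36°  ✓
  (2,5): δ = 61.83°  ·
  (3,4): δ = 127.26°  ·
  (3,5): δ = 52.06°  ·
  (4,5): δ = 104.80°  ·
antipodal pairs: 3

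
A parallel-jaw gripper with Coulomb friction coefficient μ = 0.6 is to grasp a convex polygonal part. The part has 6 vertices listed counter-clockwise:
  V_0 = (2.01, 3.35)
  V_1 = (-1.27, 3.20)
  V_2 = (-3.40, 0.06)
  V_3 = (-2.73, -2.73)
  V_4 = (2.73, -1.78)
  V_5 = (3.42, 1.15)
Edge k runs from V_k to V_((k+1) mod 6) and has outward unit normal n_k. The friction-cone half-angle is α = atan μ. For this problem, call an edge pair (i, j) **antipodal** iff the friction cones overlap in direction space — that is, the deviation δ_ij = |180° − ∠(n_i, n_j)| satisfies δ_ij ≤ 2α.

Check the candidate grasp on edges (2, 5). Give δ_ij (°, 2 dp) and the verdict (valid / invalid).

δ = 19.15°, valid

α = atan 0.6 = 30.96°;  2α = 61.93°
edge 2: e_2 = (+0.67, -2.79);  n_2 = (-0.9724, -0.2335)
edge 5: e_5 = (-1.41, +2.20);  n_5 = (+0.8419, +0.5396)
∠(n_2, n_5) = 160.85°
δ = |180° − 160.85°| = 19.15°
19.15° ≤ 2α = 61.93°  →  valid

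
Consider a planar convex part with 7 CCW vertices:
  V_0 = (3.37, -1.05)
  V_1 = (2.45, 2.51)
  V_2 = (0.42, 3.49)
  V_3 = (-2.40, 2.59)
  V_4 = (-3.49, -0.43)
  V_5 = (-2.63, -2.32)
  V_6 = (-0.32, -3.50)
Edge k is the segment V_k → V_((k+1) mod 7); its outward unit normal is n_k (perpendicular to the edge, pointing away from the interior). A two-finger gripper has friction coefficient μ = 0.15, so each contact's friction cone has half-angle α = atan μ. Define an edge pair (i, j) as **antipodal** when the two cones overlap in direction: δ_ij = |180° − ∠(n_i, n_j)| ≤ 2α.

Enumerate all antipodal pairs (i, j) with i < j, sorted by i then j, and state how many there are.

count = 3; pairs: (0,4), (1,5), (2,6)

α = atan 0.15 = 8.53°;  2α = 17.06°
n_0 = (+0.9682, +0.2502)
n_1 = (+0.4347, +0.9006)
n_2 = (-0.3040, +0.9527)
n_3 = (-0.9406, +0.3395)
n_4 = (-0.9102, -0.4142)
n_5 = (-0.4549, -0.8905)
n_6 = (+0.5531, -0.8331)
  (0,1): δ = 130.26°  ·
  (0,2): δ = 86.79°  ·
  (0,3): δ = 34.34°  ·
  (0,4): δ = 9.98°  ✓
  (0,5): δ = 48.45°  ·
  (0,6): δ = 109.09°  ·
  (1,2): δ = 136.53°  ·
  (1,3): δ = 84.08°  ·
  (1,4): δ = 39.76°  ·
  (1,5): δ = 1.29°  ✓
  (1,6): δ = 59.35°  ·
  (2,3): δ = 127.55°  ·
  (2,4): δ = 83.23°  ·
  (2,5): δ = 44.76°  ·
  (2,6): δ = 15.88°  ✓
  (3,4): δ = 135.69°  ·
  (3,5): δ = 97.21°  ·
  (3,6): δ = 36.57°  ·
  (4,5): δ = 141.53°  ·
  (4,6): δ = 80.88°  ·
  (5,6): δ = 119.36°  ·
antipodal pairs: 3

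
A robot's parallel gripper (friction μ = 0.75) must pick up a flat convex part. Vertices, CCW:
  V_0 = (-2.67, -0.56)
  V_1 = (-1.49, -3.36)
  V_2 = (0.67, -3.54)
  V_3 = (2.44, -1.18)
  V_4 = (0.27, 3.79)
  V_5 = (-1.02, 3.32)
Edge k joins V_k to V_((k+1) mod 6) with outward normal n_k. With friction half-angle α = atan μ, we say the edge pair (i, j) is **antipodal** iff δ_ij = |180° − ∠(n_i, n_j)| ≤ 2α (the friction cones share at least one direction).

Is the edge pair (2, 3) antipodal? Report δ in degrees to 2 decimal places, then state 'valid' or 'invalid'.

δ = 119.54°, invalid

α = atan 0.75 = 36.87°;  2α = 73.74°
edge 2: e_2 = (+1.77, +2.36);  n_2 = (+0.8000, -0.6000)
edge 3: e_3 = (-2.17, +4.97);  n_3 = (+0.9165, +0.4001)
∠(n_2, n_3) = 60.46°
δ = |180° − 60.46°| = 119.54°
119.54° > 2α = 73.74°  →  invalid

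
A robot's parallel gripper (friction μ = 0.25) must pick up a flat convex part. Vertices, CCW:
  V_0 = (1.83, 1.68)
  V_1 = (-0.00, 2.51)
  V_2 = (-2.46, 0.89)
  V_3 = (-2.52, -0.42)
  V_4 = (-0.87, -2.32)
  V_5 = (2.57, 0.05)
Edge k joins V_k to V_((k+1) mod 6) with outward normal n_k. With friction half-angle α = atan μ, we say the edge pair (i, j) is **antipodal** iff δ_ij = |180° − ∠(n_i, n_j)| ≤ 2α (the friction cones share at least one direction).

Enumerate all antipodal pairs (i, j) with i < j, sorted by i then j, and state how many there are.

count = 4; pairs: (0,3), (1,4), (2,5), (3,5)

α = atan 0.25 = 14.04°;  2α = 28.07°
n_0 = (+0.4131, +0.9107)
n_1 = (-0.5500, +0.8352)
n_2 = (-0.9990, +0.0458)
n_3 = (-0.7550, -0.6557)
n_4 = (+0.5673, -0.8235)
n_5 = (+0.9106, +0.4134)
  (0,1): δ = 122.24°  ·
  (0,2): δ = 68.23°  ·
  (0,3): δ = 24.63°  ✓
  (0,4): δ = 58.96°  ·
  (0,5): δ = 138.81°  ·
  (1,2): δ = 125.99°  ·
  (1,3): δ = 82.39°  ·
  (1,4): δ = 1.20°  ✓
  (1,5): δ = 81.05°  ·
  (2,3): δ = 136.41°  ·
  (2,4): δ = 52.81°  ·
  (2,5): δ = 27.04°  ✓
  (3,4): δ = 96.41°  ·
  (3,5): δ = 16.55°  ✓
  (4,5): δ = 100.15°  ·
antipodal pairs: 4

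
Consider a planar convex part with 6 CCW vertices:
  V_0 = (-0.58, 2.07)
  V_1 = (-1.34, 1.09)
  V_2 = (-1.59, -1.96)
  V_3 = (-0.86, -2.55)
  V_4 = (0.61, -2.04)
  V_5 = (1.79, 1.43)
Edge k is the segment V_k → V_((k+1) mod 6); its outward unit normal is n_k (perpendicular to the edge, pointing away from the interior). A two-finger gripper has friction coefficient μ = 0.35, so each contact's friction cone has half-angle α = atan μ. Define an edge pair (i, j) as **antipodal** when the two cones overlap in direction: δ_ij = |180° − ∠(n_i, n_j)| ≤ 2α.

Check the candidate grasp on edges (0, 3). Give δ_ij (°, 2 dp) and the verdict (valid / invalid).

δ = 33.07°, valid

α = atan 0.35 = 19.29°;  2α = 38.58°
edge 0: e_0 = (-0.76, -0.98);  n_0 = (-0.7902, +0.6128)
edge 3: e_3 = (+1.47, +0.51);  n_3 = (+0.3278, -0.9448)
∠(n_0, n_3) = 146.93°
δ = |180° − 146.93°| = 33.07°
33.07° ≤ 2α = 38.58°  →  valid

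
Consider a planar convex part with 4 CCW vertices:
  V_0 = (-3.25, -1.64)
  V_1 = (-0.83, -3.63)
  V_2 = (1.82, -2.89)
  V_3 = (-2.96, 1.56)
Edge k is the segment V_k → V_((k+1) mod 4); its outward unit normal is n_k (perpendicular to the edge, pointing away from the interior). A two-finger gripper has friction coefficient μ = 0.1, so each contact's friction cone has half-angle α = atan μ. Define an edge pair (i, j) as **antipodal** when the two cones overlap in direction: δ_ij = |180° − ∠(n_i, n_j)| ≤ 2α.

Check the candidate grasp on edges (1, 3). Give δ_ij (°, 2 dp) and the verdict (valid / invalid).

α = atan 0.1 = 5.71°;  2α = 11.42°
edge 1: e_1 = (+2.65, +0.74);  n_1 = (+0.2690, -0.9632)
edge 3: e_3 = (-0.29, -3.20);  n_3 = (-0.9959, +0.0903)
∠(n_1, n_3) = 110.78°
δ = |180° − 110.78°| = 69.22°
69.22° > 2α = 11.42°  →  invalid

δ = 69.22°, invalid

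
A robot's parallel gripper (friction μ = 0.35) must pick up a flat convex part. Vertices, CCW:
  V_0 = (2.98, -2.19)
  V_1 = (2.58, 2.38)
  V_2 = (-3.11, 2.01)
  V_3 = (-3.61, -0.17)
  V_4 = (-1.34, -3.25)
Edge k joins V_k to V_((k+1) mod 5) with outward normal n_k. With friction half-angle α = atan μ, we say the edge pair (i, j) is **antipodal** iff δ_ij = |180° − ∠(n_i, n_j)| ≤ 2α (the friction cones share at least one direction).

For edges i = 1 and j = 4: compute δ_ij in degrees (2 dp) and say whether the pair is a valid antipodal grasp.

α = atan 0.35 = 19.29°;  2α = 38.58°
edge 1: e_1 = (-5.69, -0.37);  n_1 = (-0.0649, +0.9979)
edge 4: e_4 = (+4.32, +1.06);  n_4 = (+0.2383, -0.9712)
∠(n_1, n_4) = 169.93°
δ = |180° − 169.93°| = 10.07°
10.07° ≤ 2α = 38.58°  →  valid

δ = 10.07°, valid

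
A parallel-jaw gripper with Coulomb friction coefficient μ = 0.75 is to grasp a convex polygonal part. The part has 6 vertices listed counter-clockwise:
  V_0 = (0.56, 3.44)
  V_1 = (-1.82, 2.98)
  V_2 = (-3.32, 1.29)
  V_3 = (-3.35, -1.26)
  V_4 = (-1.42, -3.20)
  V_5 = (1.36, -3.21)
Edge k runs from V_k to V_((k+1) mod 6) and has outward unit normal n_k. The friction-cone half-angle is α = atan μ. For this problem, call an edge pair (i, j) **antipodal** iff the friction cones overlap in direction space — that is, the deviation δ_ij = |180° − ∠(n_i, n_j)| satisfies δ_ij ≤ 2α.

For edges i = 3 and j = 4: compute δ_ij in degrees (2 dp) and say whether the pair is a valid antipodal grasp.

δ = 135.06°, invalid

α = atan 0.75 = 36.87°;  2α = 73.74°
edge 3: e_3 = (+1.93, -1.94);  n_3 = (-0.7089, -0.7053)
edge 4: e_4 = (+2.78, -0.01);  n_4 = (-0.0036, -1.0000)
∠(n_3, n_4) = 44.94°
δ = |180° − 44.94°| = 135.06°
135.06° > 2α = 73.74°  →  invalid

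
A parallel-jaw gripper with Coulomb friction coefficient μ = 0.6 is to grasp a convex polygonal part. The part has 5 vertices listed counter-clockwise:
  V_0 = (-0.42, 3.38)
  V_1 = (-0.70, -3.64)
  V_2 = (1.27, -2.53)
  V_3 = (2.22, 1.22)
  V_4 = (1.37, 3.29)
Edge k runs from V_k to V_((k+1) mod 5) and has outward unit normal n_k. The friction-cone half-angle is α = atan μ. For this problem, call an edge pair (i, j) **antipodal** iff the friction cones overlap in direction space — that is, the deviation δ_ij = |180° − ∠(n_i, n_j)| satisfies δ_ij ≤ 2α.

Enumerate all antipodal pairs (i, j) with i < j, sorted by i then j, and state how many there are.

α = atan 0.6 = 30.96°;  2α = 61.93°
n_0 = (-0.9992, +0.0399)
n_1 = (+0.4909, -0.8712)
n_2 = (+0.9694, -0.2456)
n_3 = (+0.9250, +0.3799)
n_4 = (+0.0502, +0.9987)
  (0,1): δ = 58.32°  ✓
  (0,2): δ = 11.93°  ✓
  (0,3): δ = 24.61°  ✓
  (0,4): δ = 89.41°  ·
  (1,2): δ = 133.62°  ·
  (1,3): δ = 97.07°  ·
  (1,4): δ = 32.28°  ✓
  (2,3): δ = 143.46°  ·
  (2,4): δ = 78.66°  ·
  (3,4): δ = 115.20°  ·
antipodal pairs: 4

count = 4; pairs: (0,1), (0,2), (0,3), (1,4)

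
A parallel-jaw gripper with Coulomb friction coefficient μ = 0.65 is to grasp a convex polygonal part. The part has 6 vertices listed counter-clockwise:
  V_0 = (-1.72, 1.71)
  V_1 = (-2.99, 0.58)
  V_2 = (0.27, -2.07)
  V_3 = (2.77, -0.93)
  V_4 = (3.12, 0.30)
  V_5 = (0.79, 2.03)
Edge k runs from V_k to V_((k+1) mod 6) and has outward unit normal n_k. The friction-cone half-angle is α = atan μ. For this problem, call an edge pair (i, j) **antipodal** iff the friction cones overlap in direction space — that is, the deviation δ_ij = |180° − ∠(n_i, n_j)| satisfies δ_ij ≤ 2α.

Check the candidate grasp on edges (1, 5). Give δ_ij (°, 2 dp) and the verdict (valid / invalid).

α = atan 0.65 = 33.02°;  2α = 66.05°
edge 1: e_1 = (+3.26, -2.65);  n_1 = (-0.6308, -0.7760)
edge 5: e_5 = (-2.51, -0.32);  n_5 = (-0.1265, +0.9920)
∠(n_1, n_5) = 133.63°
δ = |180° − 133.63°| = 46.37°
46.37° ≤ 2α = 66.05°  →  valid

δ = 46.37°, valid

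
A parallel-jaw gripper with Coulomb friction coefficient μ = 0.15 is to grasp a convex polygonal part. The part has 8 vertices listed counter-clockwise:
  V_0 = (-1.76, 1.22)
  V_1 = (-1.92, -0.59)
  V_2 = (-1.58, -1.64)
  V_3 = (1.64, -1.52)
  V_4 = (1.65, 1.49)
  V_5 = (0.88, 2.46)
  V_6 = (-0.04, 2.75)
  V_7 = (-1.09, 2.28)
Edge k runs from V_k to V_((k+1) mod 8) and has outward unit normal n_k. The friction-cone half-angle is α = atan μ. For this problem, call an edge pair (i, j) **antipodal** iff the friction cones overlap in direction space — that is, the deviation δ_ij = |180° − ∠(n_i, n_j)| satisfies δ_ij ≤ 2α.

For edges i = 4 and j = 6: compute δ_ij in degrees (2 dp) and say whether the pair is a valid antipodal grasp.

α = atan 0.15 = 8.53°;  2α = 17.06°
edge 4: e_4 = (-0.77, +0.97);  n_4 = (+0.7832, +0.6217)
edge 6: e_6 = (-1.05, -0.47);  n_6 = (-0.4086, +0.9127)
∠(n_4, n_6) = 75.67°
δ = |180° − 75.67°| = 104.33°
104.33° > 2α = 17.06°  →  invalid

δ = 104.33°, invalid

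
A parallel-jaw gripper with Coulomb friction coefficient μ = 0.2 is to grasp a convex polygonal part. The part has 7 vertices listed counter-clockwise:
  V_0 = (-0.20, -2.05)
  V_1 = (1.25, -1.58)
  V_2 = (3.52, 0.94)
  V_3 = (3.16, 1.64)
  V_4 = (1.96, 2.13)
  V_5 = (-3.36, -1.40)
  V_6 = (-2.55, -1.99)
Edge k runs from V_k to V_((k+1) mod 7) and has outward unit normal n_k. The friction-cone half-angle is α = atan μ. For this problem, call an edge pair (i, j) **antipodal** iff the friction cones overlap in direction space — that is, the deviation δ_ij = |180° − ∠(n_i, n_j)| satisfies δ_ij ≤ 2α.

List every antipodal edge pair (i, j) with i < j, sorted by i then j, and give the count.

count = 4; pairs: (0,4), (1,4), (3,5), (3,6)

α = atan 0.2 = 11.31°;  2α = 22.62°
n_0 = (+0.3083, -0.9513)
n_1 = (+0.7430, -0.6693)
n_2 = (+0.8893, +0.4573)
n_3 = (+0.3780, +0.9258)
n_4 = (-0.5529, +0.8333)
n_5 = (-0.5888, -0.8083)
n_6 = (-0.0255, -0.9997)
  (0,1): δ = 149.97°  ·
  (0,2): δ = 80.74°  ·
  (0,3): δ = 40.17°  ·
  (0,4): δ = 15.61°  ✓
  (0,5): δ = 125.97°  ·
  (0,6): δ = 160.58°  ·
  (1,2): δ = 110.77°  ·
  (1,3): δ = 70.20°  ·
  (1,4): δ = 14.42°  ✓
  (1,5): δ = 95.94°  ·
  (1,6): δ = 130.55°  ·
  (2,3): δ = 139.43°  ·
  (2,4): δ = 83.65°  ·
  (2,5): δ = 26.71°  ·
  (2,6): δ = 61.32°  ·
  (3,4): δ = 124.22°  ·
  (3,5): δ = 13.86°  ✓
  (3,6): δ = 20.75°  ✓
  (4,5): δ = 69.64°  ·
  (4,6): δ = 35.03°  ·
  (5,6): δ = 145.39°  ·
antipodal pairs: 4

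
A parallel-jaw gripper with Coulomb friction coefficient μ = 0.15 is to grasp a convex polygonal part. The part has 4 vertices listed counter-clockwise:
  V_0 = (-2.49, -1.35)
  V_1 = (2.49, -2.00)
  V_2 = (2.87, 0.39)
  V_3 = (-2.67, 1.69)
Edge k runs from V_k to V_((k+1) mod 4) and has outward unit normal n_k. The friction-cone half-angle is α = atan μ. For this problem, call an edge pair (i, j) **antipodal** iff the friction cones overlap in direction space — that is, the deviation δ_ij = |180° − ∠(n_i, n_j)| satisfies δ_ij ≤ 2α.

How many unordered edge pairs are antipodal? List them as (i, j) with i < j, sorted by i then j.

α = atan 0.15 = 8.53°;  2α = 17.06°
n_0 = (-0.1294, -0.9916)
n_1 = (+0.9876, -0.1570)
n_2 = (+0.2285, +0.9736)
n_3 = (-0.9983, -0.0591)
  (0,1): δ = 91.60°  ·
  (0,2): δ = 5.77°  ✓
  (0,3): δ = 100.82°  ·
  (1,2): δ = 94.17°  ·
  (1,3): δ = 12.42°  ✓
  (2,3): δ = 73.41°  ·
antipodal pairs: 2

count = 2; pairs: (0,2), (1,3)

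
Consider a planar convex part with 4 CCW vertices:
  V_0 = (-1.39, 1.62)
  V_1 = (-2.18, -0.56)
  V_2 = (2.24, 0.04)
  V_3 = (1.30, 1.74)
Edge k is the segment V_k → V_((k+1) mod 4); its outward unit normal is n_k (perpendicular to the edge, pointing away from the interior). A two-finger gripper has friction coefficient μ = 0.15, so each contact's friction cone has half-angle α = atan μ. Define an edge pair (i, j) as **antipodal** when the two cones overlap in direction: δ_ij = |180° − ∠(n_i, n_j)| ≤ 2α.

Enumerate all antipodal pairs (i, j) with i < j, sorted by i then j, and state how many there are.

count = 1; pairs: (1,3)

α = atan 0.15 = 8.53°;  2α = 17.06°
n_0 = (-0.9402, +0.3407)
n_1 = (+0.1345, -0.9909)
n_2 = (+0.8751, +0.4839)
n_3 = (-0.0446, +0.9990)
  (0,1): δ = 62.35°  ·
  (0,2): δ = 48.86°  ·
  (0,3): δ = 112.47°  ·
  (1,2): δ = 68.79°  ·
  (1,3): δ = 5.18°  ✓
  (2,3): δ = 116.39°  ·
antipodal pairs: 1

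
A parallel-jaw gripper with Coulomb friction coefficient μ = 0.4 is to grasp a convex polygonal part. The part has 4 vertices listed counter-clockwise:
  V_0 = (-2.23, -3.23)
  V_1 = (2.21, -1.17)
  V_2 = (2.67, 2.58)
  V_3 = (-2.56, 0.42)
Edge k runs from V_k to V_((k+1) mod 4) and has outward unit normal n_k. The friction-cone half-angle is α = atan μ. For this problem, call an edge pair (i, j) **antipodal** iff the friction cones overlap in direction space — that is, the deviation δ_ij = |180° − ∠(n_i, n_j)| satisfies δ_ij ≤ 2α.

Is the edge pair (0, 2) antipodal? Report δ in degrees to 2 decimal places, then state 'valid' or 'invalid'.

α = atan 0.4 = 21.80°;  2α = 43.60°
edge 0: e_0 = (+4.44, +2.06);  n_0 = (+0.4209, -0.9071)
edge 2: e_2 = (-5.23, -2.16);  n_2 = (-0.3817, +0.9243)
∠(n_0, n_2) = 177.55°
δ = |180° − 177.55°| = 2.45°
2.45° ≤ 2α = 43.60°  →  valid

δ = 2.45°, valid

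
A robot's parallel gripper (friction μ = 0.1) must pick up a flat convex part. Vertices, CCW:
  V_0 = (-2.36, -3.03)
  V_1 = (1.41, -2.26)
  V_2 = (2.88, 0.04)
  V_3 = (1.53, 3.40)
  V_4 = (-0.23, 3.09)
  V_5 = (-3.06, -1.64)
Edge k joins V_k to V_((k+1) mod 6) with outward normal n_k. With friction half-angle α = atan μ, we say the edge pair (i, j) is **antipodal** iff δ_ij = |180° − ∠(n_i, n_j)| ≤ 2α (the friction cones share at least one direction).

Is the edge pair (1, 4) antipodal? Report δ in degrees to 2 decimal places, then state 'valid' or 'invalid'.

α = atan 0.1 = 5.71°;  2α = 11.42°
edge 1: e_1 = (+1.47, +2.30);  n_1 = (+0.8426, -0.5385)
edge 4: e_4 = (-2.83, -4.73);  n_4 = (-0.8581, +0.5134)
∠(n_1, n_4) = 178.31°
δ = |180° − 178.31°| = 1.69°
1.69° ≤ 2α = 11.42°  →  valid

δ = 1.69°, valid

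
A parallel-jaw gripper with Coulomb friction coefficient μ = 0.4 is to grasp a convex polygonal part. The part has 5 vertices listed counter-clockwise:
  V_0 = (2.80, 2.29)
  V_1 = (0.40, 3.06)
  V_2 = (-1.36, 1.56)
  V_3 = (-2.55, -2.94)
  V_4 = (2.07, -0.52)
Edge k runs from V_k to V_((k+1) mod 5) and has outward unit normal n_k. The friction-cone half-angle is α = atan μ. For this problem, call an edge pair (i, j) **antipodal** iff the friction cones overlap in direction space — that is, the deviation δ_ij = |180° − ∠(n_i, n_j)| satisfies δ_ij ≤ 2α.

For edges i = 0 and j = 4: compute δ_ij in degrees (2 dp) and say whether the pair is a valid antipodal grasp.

δ = 93.23°, invalid

α = atan 0.4 = 21.80°;  2α = 43.60°
edge 0: e_0 = (-2.40, +0.77);  n_0 = (+0.3055, +0.9522)
edge 4: e_4 = (+0.73, +2.81);  n_4 = (+0.9679, -0.2514)
∠(n_0, n_4) = 86.77°
δ = |180° − 86.77°| = 93.23°
93.23° > 2α = 43.60°  →  invalid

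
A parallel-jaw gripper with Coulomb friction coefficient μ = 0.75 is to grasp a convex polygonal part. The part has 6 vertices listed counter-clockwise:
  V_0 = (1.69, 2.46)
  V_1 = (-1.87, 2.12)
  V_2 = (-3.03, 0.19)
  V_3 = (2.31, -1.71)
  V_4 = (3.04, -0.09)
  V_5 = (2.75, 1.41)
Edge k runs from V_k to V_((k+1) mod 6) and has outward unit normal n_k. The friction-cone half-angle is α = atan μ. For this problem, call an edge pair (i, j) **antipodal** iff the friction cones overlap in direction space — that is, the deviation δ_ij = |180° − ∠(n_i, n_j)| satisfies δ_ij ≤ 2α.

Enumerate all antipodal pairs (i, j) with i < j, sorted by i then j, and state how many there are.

α = atan 0.75 = 36.87°;  2α = 73.74°
n_0 = (-0.0951, +0.9955)
n_1 = (-0.8571, +0.5151)
n_2 = (-0.3352, -0.9421)
n_3 = (+0.9117, -0.4108)
n_4 = (+0.9818, +0.1898)
n_5 = (+0.7037, +0.7105)
  (0,1): δ = 126.46°  ·
  (0,2): δ = 25.04°  ✓
  (0,3): δ = 60.29°  ✓
  (0,4): δ = 95.49°  ·
  (0,5): δ = 129.82°  ·
  (1,2): δ = 78.58°  ·
  (1,3): δ = 6.75°  ✓
  (1,4): δ = 41.95°  ✓
  (1,5): δ = 76.28°  ·
  (2,3): δ = 94.67°  ·
  (2,4): δ = 59.47°  ✓
  (2,5): δ = 25.14°  ✓
  (3,4): δ = 144.80°  ·
  (3,5): δ = 110.47°  ·
  (4,5): δ = 145.67°  ·
antipodal pairs: 6

count = 6; pairs: (0,2), (0,3), (1,3), (1,4), (2,4), (2,5)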